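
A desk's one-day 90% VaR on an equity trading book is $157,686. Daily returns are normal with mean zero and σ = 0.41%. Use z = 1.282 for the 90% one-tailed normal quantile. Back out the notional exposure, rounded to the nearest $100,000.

$30,000,000

VaR as a fraction of value: z·σ = 1.282 × 0.41% = 0.52562%.
Position = $157,686 / 0.0052562 = $30,000,000.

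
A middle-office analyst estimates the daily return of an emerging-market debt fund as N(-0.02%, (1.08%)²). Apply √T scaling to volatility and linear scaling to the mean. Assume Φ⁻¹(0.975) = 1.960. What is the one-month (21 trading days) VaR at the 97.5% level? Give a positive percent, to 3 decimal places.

10.120%

σ_{21d} = 1.08% × √21 = 4.949%; μ_{21d} = 21 × -0.02% = -0.420%.
VaR = −(-0.420%) + 1.960 × 4.949% = 10.120%.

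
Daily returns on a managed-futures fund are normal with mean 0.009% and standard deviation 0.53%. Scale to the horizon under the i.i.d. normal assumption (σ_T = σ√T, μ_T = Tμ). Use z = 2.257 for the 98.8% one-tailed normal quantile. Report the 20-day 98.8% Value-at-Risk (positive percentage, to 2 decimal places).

5.17%

σ_{20d} = 0.53% × √20 = 2.370%; μ_{20d} = 20 × 0.009% = 0.180%.
VaR = −(0.180%) + 2.257 × 2.370% = 5.169%.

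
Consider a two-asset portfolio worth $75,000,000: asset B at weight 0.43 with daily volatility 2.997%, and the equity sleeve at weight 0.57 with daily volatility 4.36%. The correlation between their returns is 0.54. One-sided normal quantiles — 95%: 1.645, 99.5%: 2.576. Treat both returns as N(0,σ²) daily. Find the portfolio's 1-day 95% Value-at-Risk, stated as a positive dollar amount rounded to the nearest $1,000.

$4,147,000

σ_p² = 0.43²·2.997² + 0.57²·4.36² + 2·0.54·0.43·0.57·2.997·4.36 = 11.2959 (%²).
σ_p = √11.2959 = 3.361%.
VaR = 1.645 × 3.361% = 5.529%; on $75,000,000 that is $4,146,750.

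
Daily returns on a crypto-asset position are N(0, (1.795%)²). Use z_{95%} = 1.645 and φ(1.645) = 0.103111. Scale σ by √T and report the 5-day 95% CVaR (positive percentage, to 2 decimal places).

σ_{5d} = 1.795% × √5 = 4.014%.
ES multiplier = φ(z)/(1−α) = 0.103111/0.05 = 2.062.
ES = 4.014% × 2.062 = 8.277%.

8.28%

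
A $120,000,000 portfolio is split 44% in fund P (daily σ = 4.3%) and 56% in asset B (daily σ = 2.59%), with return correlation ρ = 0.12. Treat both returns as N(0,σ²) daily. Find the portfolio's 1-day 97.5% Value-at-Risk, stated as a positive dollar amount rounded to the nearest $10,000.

$5,920,000

σ_p² = 0.44²·4.3² + 0.56²·2.59² + 2·0.12·0.44·0.56·4.3·2.59 = 6.3419 (%²).
σ_p = √6.3419 = 2.518%.
At 97.5%, z = 1.960.
VaR = 1.960 × 2.518% = 4.935%; on $120,000,000 that is $5,922,000.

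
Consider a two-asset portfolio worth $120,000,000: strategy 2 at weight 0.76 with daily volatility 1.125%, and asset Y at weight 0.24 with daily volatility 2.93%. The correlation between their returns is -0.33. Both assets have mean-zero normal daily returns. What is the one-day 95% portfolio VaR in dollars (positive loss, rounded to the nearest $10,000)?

$1,800,000

σ_p² = 0.76²·1.125² + 0.24²·2.93² + 2·-0.33·0.76·0.24·1.125·2.93 = 0.8287 (%²).
σ_p = √0.8287 = 0.910%.
At 95%, z = 1.645.
VaR = 1.645 × 0.910% = 1.497%; on $120,000,000 that is $1,796,400.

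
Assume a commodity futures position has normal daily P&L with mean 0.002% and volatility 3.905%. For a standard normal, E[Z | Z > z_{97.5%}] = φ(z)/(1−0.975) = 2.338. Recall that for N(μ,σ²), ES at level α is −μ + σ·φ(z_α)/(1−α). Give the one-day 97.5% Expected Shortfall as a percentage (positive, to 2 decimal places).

9.13%

ES = −(0.002%) + 3.905% × 2.338 = 9.128%.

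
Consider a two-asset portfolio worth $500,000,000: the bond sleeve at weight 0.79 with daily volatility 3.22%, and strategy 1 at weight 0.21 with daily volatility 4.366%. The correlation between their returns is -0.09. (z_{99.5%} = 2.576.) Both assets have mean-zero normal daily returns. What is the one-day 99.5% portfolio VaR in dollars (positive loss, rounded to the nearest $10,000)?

$33,810,000

σ_p² = 0.79²·3.22² + 0.21²·4.366² + 2·-0.09·0.79·0.21·3.22·4.366 = 6.8917 (%²).
σ_p = √6.8917 = 2.625%.
VaR = 2.576 × 2.625% = 6.762%; on $500,000,000 that is $33,810,000.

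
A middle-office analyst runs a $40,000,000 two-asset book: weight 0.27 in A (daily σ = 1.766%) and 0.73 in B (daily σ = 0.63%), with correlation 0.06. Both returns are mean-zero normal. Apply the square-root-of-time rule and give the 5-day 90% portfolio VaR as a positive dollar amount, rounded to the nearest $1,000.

$782,000

σ_p = √(0.27²·1.766² + 0.73²·0.63² + 2·0.06·0.27·0.73·1.766·0.63) = 0.682%.
σ_{5d} = 0.682% × √5 = 1.525%.
z(90%) = 1.282.
VaR = 1.282 × 1.525% = 1.955%; on $40,000,000 that is $782,000.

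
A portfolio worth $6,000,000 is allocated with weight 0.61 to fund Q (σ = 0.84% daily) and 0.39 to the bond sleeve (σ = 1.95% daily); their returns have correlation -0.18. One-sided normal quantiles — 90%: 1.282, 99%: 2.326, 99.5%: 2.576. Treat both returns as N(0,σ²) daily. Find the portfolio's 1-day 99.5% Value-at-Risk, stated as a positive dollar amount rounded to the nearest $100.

σ_p² = 0.61²·0.84² + 0.39²·1.95² + 2·-0.18·0.61·0.39·0.84·1.95 = 0.7006 (%²).
σ_p = √0.7006 = 0.837%.
VaR = 2.576 × 0.837% = 2.156%; on $6,000,000 that is $129,360.

$129,400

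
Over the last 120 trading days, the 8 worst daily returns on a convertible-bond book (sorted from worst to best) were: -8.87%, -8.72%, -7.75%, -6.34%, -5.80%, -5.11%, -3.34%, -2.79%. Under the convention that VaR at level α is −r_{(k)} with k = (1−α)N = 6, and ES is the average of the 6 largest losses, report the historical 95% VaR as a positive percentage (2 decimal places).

k = 6; the 6th lowest return is -5.11%, so VaR = 5.11%.

5.11%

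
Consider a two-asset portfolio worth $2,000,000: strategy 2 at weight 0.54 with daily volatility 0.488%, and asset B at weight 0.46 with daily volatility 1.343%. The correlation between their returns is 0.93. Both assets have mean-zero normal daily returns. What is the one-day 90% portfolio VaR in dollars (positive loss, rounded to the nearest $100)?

σ_p² = 0.54²·0.488² + 0.46²·1.343² + 2·0.93·0.54·0.46·0.488·1.343 = 0.7539 (%²).
σ_p = √0.7539 = 0.868%.
At 90%, z = 1.282.
VaR = 1.282 × 0.868% = 1.113%; on $2,000,000 that is $22,260.

$22,300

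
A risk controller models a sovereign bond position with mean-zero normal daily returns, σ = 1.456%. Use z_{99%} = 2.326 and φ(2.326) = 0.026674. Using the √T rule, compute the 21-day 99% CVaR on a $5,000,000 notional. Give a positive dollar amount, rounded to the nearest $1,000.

σ_{21d} = 1.456% × √21 = 6.672%.
ES multiplier = φ(z)/(1−α) = 0.026674/0.01 = 2.667.
ES = 6.672% × 2.667 = 17.794%; on $5,000,000: $889,700.

$890,000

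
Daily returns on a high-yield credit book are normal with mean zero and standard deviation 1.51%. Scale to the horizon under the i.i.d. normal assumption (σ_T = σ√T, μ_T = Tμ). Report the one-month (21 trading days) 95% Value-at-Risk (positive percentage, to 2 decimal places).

At 95%, z = 1.645.
σ_{21d} = 1.51% × √21 = 6.920%.
VaR = 1.645 × 6.920% = 11.383%.

11.38%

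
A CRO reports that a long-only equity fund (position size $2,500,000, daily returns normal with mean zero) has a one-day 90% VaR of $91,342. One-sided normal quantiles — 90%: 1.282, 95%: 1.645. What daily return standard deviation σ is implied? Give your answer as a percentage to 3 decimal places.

2.850%

VaR as a fraction: $91,342 / $2,500,000 = 3.654%.
σ = VaR / z = 3.654% / 1.282 = 2.850%.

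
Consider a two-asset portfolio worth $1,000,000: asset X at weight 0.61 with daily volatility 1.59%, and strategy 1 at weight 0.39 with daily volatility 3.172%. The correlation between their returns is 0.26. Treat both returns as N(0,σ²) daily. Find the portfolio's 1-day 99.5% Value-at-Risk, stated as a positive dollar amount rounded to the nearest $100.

$45,300

σ_p² = 0.61²·1.59² + 0.39²·3.172² + 2·0.26·0.61·0.39·1.59·3.172 = 3.0950 (%²).
σ_p = √3.0950 = 1.759%.
At 99.5%, z = 2.576.
VaR = 2.576 × 1.759% = 4.531%; on $1,000,000 that is $45,310.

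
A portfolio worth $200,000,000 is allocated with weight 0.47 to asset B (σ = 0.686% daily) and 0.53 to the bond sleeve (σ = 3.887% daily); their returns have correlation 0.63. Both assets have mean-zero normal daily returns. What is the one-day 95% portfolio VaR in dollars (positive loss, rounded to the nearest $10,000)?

$7,490,000

σ_p² = 0.47²·0.686² + 0.53²·3.887² + 2·0.63·0.47·0.53·0.686·3.887 = 5.1849 (%²).
σ_p = √5.1849 = 2.277%.
At 95%, z = 1.645.
VaR = 1.645 × 2.277% = 3.746%; on $200,000,000 that is $7,492,000.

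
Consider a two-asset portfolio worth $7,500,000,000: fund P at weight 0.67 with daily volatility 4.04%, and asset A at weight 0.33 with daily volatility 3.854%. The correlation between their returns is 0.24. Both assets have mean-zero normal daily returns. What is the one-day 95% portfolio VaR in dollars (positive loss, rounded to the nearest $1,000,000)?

$402,000,000

σ_p² = 0.67²·4.04² + 0.33²·3.854² + 2·0.24·0.67·0.33·4.04·3.854 = 10.5967 (%²).
σ_p = √10.5967 = 3.255%.
At 95%, z = 1.645.
VaR = 1.645 × 3.255% = 5.354%; on $7,500,000,000 that is $401,550,000.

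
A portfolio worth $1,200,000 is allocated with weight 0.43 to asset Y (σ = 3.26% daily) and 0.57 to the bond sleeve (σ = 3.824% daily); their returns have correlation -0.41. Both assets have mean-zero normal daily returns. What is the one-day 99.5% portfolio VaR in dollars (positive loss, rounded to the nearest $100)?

$63,400

σ_p² = 0.43²·3.26² + 0.57²·3.824² + 2·-0.41·0.43·0.57·3.26·3.824 = 4.2106 (%²).
σ_p = √4.2106 = 2.052%.
At 99.5%, z = 2.576.
VaR = 2.576 × 2.052% = 5.286%; on $1,200,000 that is $63,432.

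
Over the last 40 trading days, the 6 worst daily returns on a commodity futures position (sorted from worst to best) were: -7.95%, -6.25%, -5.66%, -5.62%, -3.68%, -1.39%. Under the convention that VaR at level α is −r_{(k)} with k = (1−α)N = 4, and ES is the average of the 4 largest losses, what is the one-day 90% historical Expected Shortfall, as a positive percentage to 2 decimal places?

6.37%

The 4 worst returns sum to -25.48%.
ES = −(-25.48%) / 4 = 6.37%.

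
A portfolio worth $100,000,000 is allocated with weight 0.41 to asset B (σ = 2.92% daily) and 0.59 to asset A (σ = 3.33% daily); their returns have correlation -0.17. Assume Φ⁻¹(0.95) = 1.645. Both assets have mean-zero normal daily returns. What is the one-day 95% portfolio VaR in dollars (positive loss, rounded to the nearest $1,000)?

$3,487,000

σ_p² = 0.41²·2.92² + 0.59²·3.33² + 2·-0.17·0.41·0.59·2.92·3.33 = 4.4936 (%²).
σ_p = √4.4936 = 2.120%.
VaR = 1.645 × 2.120% = 3.487%; on $100,000,000 that is $3,487,000.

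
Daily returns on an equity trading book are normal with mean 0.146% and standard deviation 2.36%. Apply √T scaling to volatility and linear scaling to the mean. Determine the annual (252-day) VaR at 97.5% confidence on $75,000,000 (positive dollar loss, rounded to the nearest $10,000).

At 97.5%, z = 1.960.
σ_{252d} = 2.36% × √252 = 37.464%; μ_{252d} = 252 × 0.146% = 36.792%.
VaR = −(36.792%) + 1.960 × 37.464% = 36.637%.
On $75,000,000: 0.36637 × $75,000,000 = $27,477,750.

$27,480,000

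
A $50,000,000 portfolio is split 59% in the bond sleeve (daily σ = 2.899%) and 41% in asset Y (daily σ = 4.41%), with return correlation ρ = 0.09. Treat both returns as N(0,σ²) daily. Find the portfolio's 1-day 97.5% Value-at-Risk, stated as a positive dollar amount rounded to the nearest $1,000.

$2,546,000

σ_p² = 0.59²·2.899² + 0.41²·4.41² + 2·0.09·0.59·0.41·2.899·4.41 = 6.7514 (%²).
σ_p = √6.7514 = 2.598%.
At 97.5%, z = 1.960.
VaR = 1.960 × 2.598% = 5.092%; on $50,000,000 that is $2,546,000.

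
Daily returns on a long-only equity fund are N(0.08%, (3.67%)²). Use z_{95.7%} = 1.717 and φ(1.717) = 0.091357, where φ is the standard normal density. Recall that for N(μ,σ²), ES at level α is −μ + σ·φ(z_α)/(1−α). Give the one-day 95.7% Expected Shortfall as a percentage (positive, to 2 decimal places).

7.72%

Tail multiplier: φ(z)/(1−α) = 0.091357 / 0.043 = 2.125.
ES = −(0.08%) + 3.67% × 2.125 = 7.719%.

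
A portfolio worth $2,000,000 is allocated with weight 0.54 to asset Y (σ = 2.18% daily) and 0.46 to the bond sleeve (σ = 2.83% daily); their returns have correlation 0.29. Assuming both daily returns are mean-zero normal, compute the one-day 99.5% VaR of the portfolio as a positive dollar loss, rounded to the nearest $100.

σ_p² = 0.54²·2.18² + 0.46²·2.83² + 2·0.29·0.54·0.46·2.18·2.83 = 3.9693 (%²).
σ_p = √3.9693 = 1.992%.
At 99.5%, z = 2.576.
VaR = 2.576 × 1.992% = 5.131%; on $2,000,000 that is $102,620.

$102,600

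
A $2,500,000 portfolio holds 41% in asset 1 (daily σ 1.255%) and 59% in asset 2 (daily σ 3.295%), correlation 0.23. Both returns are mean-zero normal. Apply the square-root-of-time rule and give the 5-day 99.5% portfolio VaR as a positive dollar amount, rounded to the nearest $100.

$305,600

σ_p = √(0.41²·1.255² + 0.59²·3.295² + 2·0.23·0.41·0.59·1.255·3.295) = 2.122%.
σ_{5d} = 2.122% × √5 = 4.745%.
z(99.5%) = 2.576.
VaR = 2.576 × 4.745% = 12.223%; on $2,500,000 that is $305,575.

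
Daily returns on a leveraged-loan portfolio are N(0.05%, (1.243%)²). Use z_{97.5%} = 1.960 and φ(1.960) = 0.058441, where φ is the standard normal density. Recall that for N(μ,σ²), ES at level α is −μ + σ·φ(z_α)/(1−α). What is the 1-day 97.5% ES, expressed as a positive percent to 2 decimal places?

2.86%

Tail multiplier: φ(z)/(1−α) = 0.058441 / 0.025 = 2.338.
ES = −(0.05%) + 1.243% × 2.338 = 2.856%.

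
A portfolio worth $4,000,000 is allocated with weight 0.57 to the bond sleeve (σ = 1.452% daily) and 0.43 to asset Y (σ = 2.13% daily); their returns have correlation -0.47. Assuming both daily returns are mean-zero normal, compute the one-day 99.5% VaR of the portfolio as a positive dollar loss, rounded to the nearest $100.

σ_p² = 0.57²·1.452² + 0.43²·2.13² + 2·-0.47·0.57·0.43·1.452·2.13 = 0.8113 (%²).
σ_p = √0.8113 = 0.901%.
At 99.5%, z = 2.576.
VaR = 2.576 × 0.901% = 2.321%; on $4,000,000 that is $92,840.

$92,800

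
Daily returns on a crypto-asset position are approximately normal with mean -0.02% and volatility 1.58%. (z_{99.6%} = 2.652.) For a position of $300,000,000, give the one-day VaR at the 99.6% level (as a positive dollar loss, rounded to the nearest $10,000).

$12,630,000

VaR = −μ + z·σ = −(-0.02%) + 2.652 × 1.58% = 4.210%.
On $300,000,000: 0.04210 × $300,000,000 = $12,630,000.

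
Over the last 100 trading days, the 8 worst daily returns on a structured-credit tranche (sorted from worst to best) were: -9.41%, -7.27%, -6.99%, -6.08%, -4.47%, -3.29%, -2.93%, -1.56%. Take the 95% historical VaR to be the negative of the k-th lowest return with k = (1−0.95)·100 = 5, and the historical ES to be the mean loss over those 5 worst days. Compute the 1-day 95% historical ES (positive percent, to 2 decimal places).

6.84%

The 5 worst returns sum to -34.22%.
ES = −(-34.22%) / 5 = 6.844% ≈ 6.84%.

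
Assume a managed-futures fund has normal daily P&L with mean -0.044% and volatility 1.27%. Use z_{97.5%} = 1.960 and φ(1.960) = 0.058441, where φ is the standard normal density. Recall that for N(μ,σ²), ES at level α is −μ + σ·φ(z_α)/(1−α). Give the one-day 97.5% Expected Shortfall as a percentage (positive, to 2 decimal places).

3.01%

Tail multiplier: φ(z)/(1−α) = 0.058441 / 0.025 = 2.338.
ES = −(-0.044%) + 1.27% × 2.338 = 3.013%.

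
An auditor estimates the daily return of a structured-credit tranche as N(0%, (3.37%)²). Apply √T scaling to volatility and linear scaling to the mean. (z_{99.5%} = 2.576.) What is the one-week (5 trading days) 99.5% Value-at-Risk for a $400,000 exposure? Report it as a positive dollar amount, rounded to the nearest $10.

σ_{5d} = 3.37% × √5 = 7.536%.
VaR = 2.576 × 7.536% = 19.413%.
On $400,000: 0.19413 × $400,000 = $77,652.

$77,650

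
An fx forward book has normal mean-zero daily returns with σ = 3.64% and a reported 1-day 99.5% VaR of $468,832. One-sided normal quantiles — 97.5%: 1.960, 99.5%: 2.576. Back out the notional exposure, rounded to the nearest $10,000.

$5,000,000

VaR as a fraction of value: z·σ = 2.576 × 3.64% = 9.37664%.
Position = $468,832 / 0.0937664 = $5,000,000.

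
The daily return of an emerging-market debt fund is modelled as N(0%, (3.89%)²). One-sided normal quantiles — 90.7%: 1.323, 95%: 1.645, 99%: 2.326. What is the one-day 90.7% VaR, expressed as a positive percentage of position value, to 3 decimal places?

VaR = z·σ = 1.323 × 3.89% = 5.146%.

5.146%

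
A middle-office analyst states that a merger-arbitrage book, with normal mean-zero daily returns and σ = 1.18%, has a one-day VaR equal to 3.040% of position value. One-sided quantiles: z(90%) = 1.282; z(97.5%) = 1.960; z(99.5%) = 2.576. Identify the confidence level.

99.5%

Implied z = VaR/σ = 3.040 / 1.18 = 2.576.
This matches z(99.5%) = 2.576.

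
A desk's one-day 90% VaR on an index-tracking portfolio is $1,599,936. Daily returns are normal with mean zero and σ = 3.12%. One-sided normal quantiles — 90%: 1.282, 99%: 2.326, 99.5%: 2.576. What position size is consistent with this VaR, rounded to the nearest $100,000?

VaR as a fraction of value: z·σ = 1.282 × 3.12% = 3.99984%.
Position = $1,599,936 / 0.0399984 = $40,000,000.

$40,000,000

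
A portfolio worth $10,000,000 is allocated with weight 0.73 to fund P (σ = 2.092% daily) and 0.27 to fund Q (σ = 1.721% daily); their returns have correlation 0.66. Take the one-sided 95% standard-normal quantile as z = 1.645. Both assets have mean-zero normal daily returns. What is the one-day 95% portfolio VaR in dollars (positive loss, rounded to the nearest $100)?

$307,100

σ_p² = 0.73²·2.092² + 0.27²·1.721² + 2·0.66·0.73·0.27·2.092·1.721 = 3.4848 (%²).
σ_p = √3.4848 = 1.867%.
VaR = 1.645 × 1.867% = 3.071%; on $10,000,000 that is $307,100.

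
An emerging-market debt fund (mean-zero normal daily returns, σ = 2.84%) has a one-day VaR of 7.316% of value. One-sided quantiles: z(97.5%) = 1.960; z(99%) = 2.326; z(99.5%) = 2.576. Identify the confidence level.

99.5%

Implied z = VaR/σ = 7.316 / 2.84 = 2.576.
This matches z(99.5%) = 2.576.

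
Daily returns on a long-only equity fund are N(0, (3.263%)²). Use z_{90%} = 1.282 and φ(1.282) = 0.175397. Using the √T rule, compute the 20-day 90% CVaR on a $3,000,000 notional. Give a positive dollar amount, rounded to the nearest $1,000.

σ_{20d} = 3.263% × √20 = 14.593%.
ES multiplier = φ(z)/(1−α) = 0.175397/0.1 = 1.754.
ES = 14.593% × 1.754 = 25.596%; on $3,000,000: $767,880.

$768,000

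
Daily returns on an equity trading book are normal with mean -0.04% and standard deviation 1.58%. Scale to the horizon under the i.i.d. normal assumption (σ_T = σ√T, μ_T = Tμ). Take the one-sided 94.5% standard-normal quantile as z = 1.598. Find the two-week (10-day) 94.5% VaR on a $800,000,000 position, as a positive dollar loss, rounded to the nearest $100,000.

$67,100,000

σ_{10d} = 1.58% × √10 = 4.996%; μ_{10d} = 10 × -0.04% = -0.400%.
VaR = −(-0.400%) + 1.598 × 4.996% = 8.384%.
On $800,000,000: 0.08384 × $800,000,000 = $67,072,000.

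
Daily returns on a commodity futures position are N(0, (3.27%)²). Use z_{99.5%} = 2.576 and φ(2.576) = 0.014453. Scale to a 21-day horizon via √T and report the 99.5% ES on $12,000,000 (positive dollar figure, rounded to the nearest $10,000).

σ_{21d} = 3.27% × √21 = 14.985%.
ES multiplier = φ(z)/(1−α) = 0.014453/0.005 = 2.891.
ES = 14.985% × 2.891 = 43.322%; on $12,000,000: $5,198,640.

$5,200,000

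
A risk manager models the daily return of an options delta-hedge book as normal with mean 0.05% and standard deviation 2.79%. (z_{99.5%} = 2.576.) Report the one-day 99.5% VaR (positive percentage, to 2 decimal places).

7.14%

VaR = −μ + z·σ = −(0.05%) + 2.576 × 2.79% = 7.137%.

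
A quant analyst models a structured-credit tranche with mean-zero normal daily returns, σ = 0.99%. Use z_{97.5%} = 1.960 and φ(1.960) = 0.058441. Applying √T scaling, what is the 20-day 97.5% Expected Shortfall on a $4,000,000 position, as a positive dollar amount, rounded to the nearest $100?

$414,000

σ_{20d} = 0.99% × √20 = 4.427%.
ES multiplier = φ(z)/(1−α) = 0.058441/0.025 = 2.338.
ES = 4.427% × 2.338 = 10.350%; on $4,000,000: $414,000.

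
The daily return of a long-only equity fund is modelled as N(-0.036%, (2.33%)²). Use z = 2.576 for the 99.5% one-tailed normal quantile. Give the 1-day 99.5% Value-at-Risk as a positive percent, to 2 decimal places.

6.04%

VaR = −μ + z·σ = −(-0.036%) + 2.576 × 2.33% = 6.038%.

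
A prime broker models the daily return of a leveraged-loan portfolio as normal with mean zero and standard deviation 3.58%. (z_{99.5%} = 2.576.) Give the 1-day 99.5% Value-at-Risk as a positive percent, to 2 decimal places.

VaR = z·σ = 2.576 × 3.58% = 9.222%.

9.22%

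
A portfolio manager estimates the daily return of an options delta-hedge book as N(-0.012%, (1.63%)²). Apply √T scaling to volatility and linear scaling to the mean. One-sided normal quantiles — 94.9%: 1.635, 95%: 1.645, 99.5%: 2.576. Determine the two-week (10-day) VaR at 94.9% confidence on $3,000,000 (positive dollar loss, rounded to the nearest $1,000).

σ_{10d} = 1.63% × √10 = 5.155%; μ_{10d} = 10 × -0.012% = -0.120%.
VaR = −(-0.120%) + 1.635 × 5.155% = 8.548%.
On $3,000,000: 0.08548 × $3,000,000 = $256,440.

$256,000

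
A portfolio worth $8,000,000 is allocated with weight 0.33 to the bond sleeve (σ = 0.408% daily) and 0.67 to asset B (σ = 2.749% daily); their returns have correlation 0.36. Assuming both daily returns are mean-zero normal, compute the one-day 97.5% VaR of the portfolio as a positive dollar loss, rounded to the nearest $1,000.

$297,000

σ_p² = 0.33²·0.408² + 0.67²·2.749² + 2·0.36·0.33·0.67·0.408·2.749 = 3.5890 (%²).
σ_p = √3.5890 = 1.894%.
At 97.5%, z = 1.960.
VaR = 1.960 × 1.894% = 3.712%; on $8,000,000 that is $296,960.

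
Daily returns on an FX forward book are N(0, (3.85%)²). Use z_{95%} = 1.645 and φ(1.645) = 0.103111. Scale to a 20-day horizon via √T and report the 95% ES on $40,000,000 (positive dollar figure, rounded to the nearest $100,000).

$14,200,000

σ_{20d} = 3.85% × √20 = 17.218%.
ES multiplier = φ(z)/(1−α) = 0.103111/0.05 = 2.062.
ES = 17.218% × 2.062 = 35.504%; on $40,000,000: $14,201,600.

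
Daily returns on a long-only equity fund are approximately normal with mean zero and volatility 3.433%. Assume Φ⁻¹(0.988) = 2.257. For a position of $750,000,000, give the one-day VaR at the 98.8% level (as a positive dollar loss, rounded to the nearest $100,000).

VaR = z·σ = 2.257 × 3.433% = 7.748%.
On $750,000,000: 0.07748 × $750,000,000 = $58,110,000.

$58,100,000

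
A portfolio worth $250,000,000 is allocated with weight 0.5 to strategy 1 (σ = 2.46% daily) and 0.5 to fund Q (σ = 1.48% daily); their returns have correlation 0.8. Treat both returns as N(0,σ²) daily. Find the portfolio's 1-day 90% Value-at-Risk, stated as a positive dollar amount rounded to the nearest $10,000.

$6,010,000

σ_p² = 0.5²·2.46² + 0.5²·1.48² + 2·0.8·0.5·0.5·2.46·1.48 = 3.5168 (%²).
σ_p = √3.5168 = 1.875%.
At 90%, z = 1.282.
VaR = 1.282 × 1.875% = 2.404%; on $250,000,000 that is $6,010,000.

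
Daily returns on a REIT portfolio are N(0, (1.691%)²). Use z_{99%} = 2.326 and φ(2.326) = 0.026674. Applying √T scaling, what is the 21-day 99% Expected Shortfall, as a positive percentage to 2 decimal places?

σ_{21d} = 1.691% × √21 = 7.749%.
ES multiplier = φ(z)/(1−α) = 0.026674/0.01 = 2.667.
ES = 7.749% × 2.667 = 20.667%.

20.67%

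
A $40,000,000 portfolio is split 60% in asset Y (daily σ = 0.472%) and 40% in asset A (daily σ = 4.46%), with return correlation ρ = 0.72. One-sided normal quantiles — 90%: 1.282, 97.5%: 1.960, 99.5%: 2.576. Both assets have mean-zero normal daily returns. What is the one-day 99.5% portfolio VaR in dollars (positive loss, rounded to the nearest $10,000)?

$2,060,000

σ_p² = 0.6²·0.472² + 0.4²·4.46² + 2·0.72·0.6·0.4·0.472·4.46 = 3.9904 (%²).
σ_p = √3.9904 = 1.998%.
VaR = 2.576 × 1.998% = 5.147%; on $40,000,000 that is $2,058,800.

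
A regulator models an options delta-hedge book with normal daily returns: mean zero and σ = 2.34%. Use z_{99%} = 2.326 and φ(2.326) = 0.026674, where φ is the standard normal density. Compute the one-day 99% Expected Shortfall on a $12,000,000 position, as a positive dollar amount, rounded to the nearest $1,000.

Tail multiplier: φ(z)/(1−α) = 0.026674 / 0.01 = 2.667.
ES = 2.34% × 2.667 = 6.241%.
On $12,000,000: 0.06241 × $12,000,000 = $748,920.

$749,000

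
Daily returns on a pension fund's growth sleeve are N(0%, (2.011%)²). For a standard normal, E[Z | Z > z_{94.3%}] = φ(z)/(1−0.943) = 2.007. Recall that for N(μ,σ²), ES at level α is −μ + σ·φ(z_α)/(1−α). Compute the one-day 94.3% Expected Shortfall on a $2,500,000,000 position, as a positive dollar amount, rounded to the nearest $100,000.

ES = 2.011% × 2.007 = 4.036%.
On $2,500,000,000: 0.04036 × $2,500,000,000 = $100,900,000.

$100,900,000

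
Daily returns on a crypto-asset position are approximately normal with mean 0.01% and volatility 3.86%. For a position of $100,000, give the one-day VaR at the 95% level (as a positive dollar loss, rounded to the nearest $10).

At 95% one-sided, z = 1.645.
VaR = −μ + z·σ = −(0.01%) + 1.645 × 3.86% = 6.340%.
On $100,000: 0.06340 × $100,000 = $6,340.

$6,340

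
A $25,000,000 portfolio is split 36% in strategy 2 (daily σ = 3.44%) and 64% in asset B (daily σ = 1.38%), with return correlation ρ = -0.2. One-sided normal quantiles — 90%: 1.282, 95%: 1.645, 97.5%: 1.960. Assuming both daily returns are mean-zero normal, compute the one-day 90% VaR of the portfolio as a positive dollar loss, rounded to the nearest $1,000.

$439,000

σ_p² = 0.36²·3.44² + 0.64²·1.38² + 2·-0.2·0.36·0.64·3.44·1.38 = 1.8762 (%²).
σ_p = √1.8762 = 1.370%.
VaR = 1.282 × 1.370% = 1.756%; on $25,000,000 that is $439,000.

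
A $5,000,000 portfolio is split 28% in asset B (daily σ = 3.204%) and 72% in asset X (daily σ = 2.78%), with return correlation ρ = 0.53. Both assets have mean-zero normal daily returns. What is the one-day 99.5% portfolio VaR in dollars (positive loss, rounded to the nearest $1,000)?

σ_p² = 0.28²·3.204² + 0.72²·2.78² + 2·0.53·0.28·0.72·3.204·2.78 = 6.7146 (%²).
σ_p = √6.7146 = 2.591%.
At 99.5%, z = 2.576.
VaR = 2.576 × 2.591% = 6.674%; on $5,000,000 that is $333,700.

$334,000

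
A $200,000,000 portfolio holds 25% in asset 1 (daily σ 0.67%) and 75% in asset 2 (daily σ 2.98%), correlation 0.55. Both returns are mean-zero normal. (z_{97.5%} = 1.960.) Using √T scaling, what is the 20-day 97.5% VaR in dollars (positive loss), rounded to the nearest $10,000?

σ_p = √(0.25²·0.67² + 0.75²·2.98² + 2·0.55·0.25·0.75·0.67·2.98) = 2.331%.
σ_{20d} = 2.331% × √20 = 10.425%.
VaR = 1.960 × 10.425% = 20.433%; on $200,000,000 that is $40,866,000.

$40,870,000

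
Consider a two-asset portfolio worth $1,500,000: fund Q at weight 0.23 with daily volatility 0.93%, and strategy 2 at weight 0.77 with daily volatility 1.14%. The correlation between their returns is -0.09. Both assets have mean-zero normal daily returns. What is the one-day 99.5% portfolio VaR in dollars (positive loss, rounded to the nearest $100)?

σ_p² = 0.23²·0.93² + 0.77²·1.14² + 2·-0.09·0.23·0.77·0.93·1.14 = 0.7825 (%²).
σ_p = √0.7825 = 0.885%.
At 99.5%, z = 2.576.
VaR = 2.576 × 0.885% = 2.280%; on $1,500,000 that is $34,200.

$34,200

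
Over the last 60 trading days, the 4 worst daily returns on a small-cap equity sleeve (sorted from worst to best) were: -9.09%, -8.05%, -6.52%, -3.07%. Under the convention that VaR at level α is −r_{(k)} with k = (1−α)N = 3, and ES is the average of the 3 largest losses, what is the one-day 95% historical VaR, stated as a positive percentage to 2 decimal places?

6.52%

k = 3; the 3rd lowest return is -6.52%, so VaR = 6.52%.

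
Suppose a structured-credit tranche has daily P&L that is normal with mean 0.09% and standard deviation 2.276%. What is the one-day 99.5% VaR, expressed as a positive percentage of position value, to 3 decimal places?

At 99.5% one-sided, z = 2.576.
VaR = −μ + z·σ = −(0.09%) + 2.576 × 2.276% = 5.773%.

5.773%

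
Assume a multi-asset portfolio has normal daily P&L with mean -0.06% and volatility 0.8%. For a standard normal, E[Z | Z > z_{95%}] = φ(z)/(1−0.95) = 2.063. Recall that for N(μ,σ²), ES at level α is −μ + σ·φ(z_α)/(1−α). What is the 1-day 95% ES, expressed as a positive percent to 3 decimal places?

1.710%

ES = −(-0.06%) + 0.8% × 2.063 = 1.710%.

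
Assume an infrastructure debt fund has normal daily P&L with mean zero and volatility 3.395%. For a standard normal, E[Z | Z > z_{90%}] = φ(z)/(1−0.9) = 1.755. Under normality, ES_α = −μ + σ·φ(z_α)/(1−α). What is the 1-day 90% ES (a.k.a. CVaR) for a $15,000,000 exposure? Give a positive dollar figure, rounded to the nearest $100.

ES = 3.395% × 1.755 = 5.958%.
On $15,000,000: 0.05958 × $15,000,000 = $893,700.

$893,700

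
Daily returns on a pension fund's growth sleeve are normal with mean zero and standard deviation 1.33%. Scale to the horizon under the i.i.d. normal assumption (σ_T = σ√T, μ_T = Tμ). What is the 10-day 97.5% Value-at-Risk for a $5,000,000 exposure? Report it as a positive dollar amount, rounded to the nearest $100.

At 97.5%, z = 1.960.
σ_{10d} = 1.33% × √10 = 4.206%.
VaR = 1.960 × 4.206% = 8.244%.
On $5,000,000: 0.08244 × $5,000,000 = $412,200.

$412,200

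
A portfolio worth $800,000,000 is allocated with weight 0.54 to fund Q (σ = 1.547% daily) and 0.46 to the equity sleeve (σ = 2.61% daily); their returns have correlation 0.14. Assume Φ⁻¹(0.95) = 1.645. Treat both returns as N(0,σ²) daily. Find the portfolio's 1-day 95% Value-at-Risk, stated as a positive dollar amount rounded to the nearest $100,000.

$20,500,000

σ_p² = 0.54²·1.547² + 0.46²·2.61² + 2·0.14·0.54·0.46·1.547·2.61 = 2.4201 (%²).
σ_p = √2.4201 = 1.556%.
VaR = 1.645 × 1.556% = 2.560%; on $800,000,000 that is $20,480,000.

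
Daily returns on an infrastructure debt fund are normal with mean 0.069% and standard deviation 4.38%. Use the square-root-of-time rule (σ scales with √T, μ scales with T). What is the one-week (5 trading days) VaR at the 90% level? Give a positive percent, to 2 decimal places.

At 90%, z = 1.282.
σ_{5d} = 4.38% × √5 = 9.794%; μ_{5d} = 5 × 0.069% = 0.345%.
VaR = −(0.345%) + 1.282 × 9.794% = 12.211%.

12.21%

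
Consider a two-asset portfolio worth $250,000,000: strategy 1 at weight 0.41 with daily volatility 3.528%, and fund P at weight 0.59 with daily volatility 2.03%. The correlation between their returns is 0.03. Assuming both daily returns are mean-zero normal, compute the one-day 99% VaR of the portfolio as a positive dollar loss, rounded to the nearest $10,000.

$11,080,000

σ_p² = 0.41²·3.528² + 0.59²·2.03² + 2·0.03·0.41·0.59·3.528·2.03 = 3.6307 (%²).
σ_p = √3.6307 = 1.905%.
At 99%, z = 2.326.
VaR = 2.326 × 1.905% = 4.431%; on $250,000,000 that is $11,077,500.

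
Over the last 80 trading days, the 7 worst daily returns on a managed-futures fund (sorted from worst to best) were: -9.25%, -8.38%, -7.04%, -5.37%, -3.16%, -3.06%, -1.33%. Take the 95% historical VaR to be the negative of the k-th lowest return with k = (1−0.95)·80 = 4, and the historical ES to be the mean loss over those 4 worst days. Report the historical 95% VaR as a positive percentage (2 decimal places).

5.37%

k = 4; the 4th lowest return is -5.37%, so VaR = 5.37%.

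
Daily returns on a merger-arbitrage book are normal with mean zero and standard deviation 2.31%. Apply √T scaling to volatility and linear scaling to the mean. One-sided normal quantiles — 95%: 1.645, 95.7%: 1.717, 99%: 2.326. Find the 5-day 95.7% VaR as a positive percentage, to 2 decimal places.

σ_{5d} = 2.31% × √5 = 5.165%.
VaR = 1.717 × 5.165% = 8.868%.

8.87%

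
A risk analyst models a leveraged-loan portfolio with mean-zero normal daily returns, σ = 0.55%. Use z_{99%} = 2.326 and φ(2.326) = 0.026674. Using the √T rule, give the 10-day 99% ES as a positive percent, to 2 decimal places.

4.64%

σ_{10d} = 0.55% × √10 = 1.739%.
ES multiplier = φ(z)/(1−α) = 0.026674/0.01 = 2.667.
ES = 1.739% × 2.667 = 4.638%.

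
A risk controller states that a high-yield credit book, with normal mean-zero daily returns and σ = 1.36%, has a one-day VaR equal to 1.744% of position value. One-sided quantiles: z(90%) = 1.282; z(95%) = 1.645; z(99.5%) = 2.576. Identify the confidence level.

Implied z = VaR/σ = 1.744 / 1.36 = 1.282.
This matches z(90%) = 1.282.

90%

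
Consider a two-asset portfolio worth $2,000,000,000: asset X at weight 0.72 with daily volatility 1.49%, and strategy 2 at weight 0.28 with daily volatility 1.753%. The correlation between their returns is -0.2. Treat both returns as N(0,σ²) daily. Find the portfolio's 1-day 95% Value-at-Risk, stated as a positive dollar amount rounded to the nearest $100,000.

$35,800,000

σ_p² = 0.72²·1.49² + 0.28²·1.753² + 2·-0.2·0.72·0.28·1.49·1.753 = 1.1812 (%²).
σ_p = √1.1812 = 1.087%.
At 95%, z = 1.645.
VaR = 1.645 × 1.087% = 1.788%; on $2,000,000,000 that is $35,760,000.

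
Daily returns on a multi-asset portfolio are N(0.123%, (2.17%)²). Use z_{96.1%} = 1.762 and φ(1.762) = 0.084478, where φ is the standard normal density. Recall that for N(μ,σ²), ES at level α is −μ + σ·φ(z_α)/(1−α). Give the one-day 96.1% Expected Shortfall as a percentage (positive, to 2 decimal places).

4.58%

Tail multiplier: φ(z)/(1−α) = 0.084478 / 0.039 = 2.166.
ES = −(0.123%) + 2.17% × 2.166 = 4.577%.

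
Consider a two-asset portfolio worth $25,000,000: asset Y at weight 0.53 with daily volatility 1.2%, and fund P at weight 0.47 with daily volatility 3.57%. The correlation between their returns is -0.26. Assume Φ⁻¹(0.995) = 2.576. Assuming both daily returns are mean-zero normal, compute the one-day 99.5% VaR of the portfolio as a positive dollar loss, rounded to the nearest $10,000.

σ_p² = 0.53²·1.2² + 0.47²·3.57² + 2·-0.26·0.53·0.47·1.2·3.57 = 2.6649 (%²).
σ_p = √2.6649 = 1.632%.
VaR = 2.576 × 1.632% = 4.204%; on $25,000,000 that is $1,051,000.

$1,050,000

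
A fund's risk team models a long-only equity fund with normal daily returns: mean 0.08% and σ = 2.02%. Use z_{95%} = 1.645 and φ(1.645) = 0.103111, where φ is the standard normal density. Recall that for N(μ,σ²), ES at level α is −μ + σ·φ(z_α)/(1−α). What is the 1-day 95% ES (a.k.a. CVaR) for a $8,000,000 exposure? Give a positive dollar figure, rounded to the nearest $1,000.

Tail multiplier: φ(z)/(1−α) = 0.103111 / 0.05 = 2.062.
ES = −(0.08%) + 2.02% × 2.062 = 4.085%.
On $8,000,000: 0.04085 × $8,000,000 = $326,800.

$327,000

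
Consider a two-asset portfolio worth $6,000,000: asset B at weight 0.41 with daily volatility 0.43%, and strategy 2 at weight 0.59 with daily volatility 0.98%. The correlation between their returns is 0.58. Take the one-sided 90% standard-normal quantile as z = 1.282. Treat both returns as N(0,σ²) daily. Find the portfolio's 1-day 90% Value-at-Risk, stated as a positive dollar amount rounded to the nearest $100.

$53,500

σ_p² = 0.41²·0.43² + 0.59²·0.98² + 2·0.58·0.41·0.59·0.43·0.98 = 0.4836 (%²).
σ_p = √0.4836 = 0.695%.
VaR = 1.282 × 0.695% = 0.891%; on $6,000,000 that is $53,460.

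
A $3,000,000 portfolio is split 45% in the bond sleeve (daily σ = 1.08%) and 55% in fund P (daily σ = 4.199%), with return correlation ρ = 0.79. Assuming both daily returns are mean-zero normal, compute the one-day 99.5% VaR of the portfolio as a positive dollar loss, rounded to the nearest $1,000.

$209,000

σ_p² = 0.45²·1.08² + 0.55²·4.199² + 2·0.79·0.45·0.55·1.08·4.199 = 7.3431 (%²).
σ_p = √7.3431 = 2.710%.
At 99.5%, z = 2.576.
VaR = 2.576 × 2.710% = 6.981%; on $3,000,000 that is $209,430.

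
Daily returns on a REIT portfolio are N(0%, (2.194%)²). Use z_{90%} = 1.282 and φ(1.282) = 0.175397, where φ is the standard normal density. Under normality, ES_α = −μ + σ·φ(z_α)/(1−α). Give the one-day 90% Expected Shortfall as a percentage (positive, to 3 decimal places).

3.848%

Tail multiplier: φ(z)/(1−α) = 0.175397 / 0.1 = 1.754.
ES = 2.194% × 1.754 = 3.848%.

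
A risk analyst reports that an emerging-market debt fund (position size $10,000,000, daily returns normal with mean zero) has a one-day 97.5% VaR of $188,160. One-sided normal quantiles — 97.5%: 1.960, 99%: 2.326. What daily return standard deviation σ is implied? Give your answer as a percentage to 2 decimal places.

VaR as a fraction: $188,160 / $10,000,000 = 1.882%.
σ = VaR / z = 1.882% / 1.960 = 0.960%.

0.96%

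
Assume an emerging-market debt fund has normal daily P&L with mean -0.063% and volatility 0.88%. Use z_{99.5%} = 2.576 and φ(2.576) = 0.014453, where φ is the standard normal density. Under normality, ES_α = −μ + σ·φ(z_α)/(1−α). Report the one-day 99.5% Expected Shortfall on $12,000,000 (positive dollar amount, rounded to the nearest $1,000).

Tail multiplier: φ(z)/(1−α) = 0.014453 / 0.005 = 2.891.
ES = −(-0.063%) + 0.88% × 2.891 = 2.607%.
On $12,000,000: 0.02607 × $12,000,000 = $312,840.

$313,000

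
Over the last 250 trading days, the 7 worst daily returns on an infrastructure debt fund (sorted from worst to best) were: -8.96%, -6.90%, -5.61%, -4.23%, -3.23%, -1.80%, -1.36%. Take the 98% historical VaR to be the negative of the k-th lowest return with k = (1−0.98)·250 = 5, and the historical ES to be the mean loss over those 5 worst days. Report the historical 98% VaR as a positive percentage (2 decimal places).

3.23%

k = 5; the 5th lowest return is -3.23%, so VaR = 3.23%.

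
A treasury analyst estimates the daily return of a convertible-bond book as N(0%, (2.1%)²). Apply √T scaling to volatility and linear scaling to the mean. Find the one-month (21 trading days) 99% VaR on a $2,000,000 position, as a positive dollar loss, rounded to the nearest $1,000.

At 99%, z = 2.326.
σ_{21d} = 2.1% × √21 = 9.623%.
VaR = 2.326 × 9.623% = 22.383%.
On $2,000,000: 0.22383 × $2,000,000 = $447,660.

$448,000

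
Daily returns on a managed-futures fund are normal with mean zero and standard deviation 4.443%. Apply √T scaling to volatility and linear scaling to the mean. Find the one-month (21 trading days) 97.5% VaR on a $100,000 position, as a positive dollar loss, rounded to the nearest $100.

$39,900

At 97.5%, z = 1.960.
σ_{21d} = 4.443% × √21 = 20.360%.
VaR = 1.960 × 20.360% = 39.906%.
On $100,000: 0.39906 × $100,000 = $39,906.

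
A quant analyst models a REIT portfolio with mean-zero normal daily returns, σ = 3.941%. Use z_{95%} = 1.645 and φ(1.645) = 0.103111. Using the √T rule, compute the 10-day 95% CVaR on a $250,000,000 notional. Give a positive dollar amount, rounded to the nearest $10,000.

σ_{10d} = 3.941% × √10 = 12.463%.
ES multiplier = φ(z)/(1−α) = 0.103111/0.05 = 2.062.
ES = 12.463% × 2.062 = 25.699%; on $250,000,000: $64,247,500.

$64,250,000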